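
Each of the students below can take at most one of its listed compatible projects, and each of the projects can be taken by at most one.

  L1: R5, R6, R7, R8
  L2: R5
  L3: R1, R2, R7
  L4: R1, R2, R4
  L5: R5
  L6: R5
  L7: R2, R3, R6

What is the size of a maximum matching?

5

Unit-capacity flow: source→left, listed edges, right→sink; max matching = max flow.
Augmenting path L1→R5 (+1); matched 1.
Augmenting path L3→R1 (+1); matched 2.
Augmenting path L4→R2 (+1); matched 3.
Augmenting path L7→R3 (+1); matched 4.
Augmenting path L2→R5→L1→R6 (+1); matched 5.
No augmenting path remains; maximum matching = 5.
König certificate: {L1, L3, L4, L7, R5} is a vertex cover of size 5 (every listed pair touches it), so no matching can be larger.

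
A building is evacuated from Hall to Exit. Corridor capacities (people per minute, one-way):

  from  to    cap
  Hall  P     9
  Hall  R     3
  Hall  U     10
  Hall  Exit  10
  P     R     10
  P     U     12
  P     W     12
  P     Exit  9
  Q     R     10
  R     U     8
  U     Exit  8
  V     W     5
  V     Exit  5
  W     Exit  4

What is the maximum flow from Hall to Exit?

27

Augment Hall→Exit: bottleneck 10, flow now 10.
Augment Hall→P→Exit: bottleneck 9, flow now 19.
Augment Hall→U→Exit: bottleneck 8, flow now 27.
No augmenting path remains; maximum flow = 27.
In the residual graph, reachable from Hall: {Hall, R, U}.
Min-cut edges: Hall→P (9), Hall→Exit (10), U→Exit (8); capacity 9 + 10 + 8 = 27.
This cut is saturated, so no flow can exceed 27.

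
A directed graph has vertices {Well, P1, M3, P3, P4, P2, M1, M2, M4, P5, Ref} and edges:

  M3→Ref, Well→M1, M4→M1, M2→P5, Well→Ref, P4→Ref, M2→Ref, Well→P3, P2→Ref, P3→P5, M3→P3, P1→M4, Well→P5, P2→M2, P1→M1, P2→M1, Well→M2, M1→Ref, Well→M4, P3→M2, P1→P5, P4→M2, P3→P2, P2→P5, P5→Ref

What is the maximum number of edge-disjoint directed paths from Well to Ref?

Assign every edge capacity 1; by Menger, the answer equals the max flow.
Path Well→Ref (+1); total 1.
Path Well→M1→Ref (+1); total 2.
Path Well→M2→Ref (+1); total 3.
Path Well→P5→Ref (+1); total 4.
Path Well→P3→P2→Ref (+1); total 5.
No residual Well→Ref path; max flow = 5.
Certifying cut of size 5: {M1→Ref, Well→M2, Well→P3, Well→P5, Well→Ref}.

5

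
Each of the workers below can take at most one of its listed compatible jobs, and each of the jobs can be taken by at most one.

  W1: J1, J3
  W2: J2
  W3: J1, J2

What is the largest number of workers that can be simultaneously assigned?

3

Unit-capacity flow: source→left, listed edges, right→sink; max matching = max flow.
Augmenting path W1→J1 (+1); matched 1.
Augmenting path W2→J2 (+1); matched 2.
Augmenting path W3→J1→W1→J3 (+1); matched 3.
No augmenting path remains; maximum matching = 3.
König certificate: {W1, W2, W3} is a vertex cover of size 3 (every listed pair touches it), so no matching can be larger.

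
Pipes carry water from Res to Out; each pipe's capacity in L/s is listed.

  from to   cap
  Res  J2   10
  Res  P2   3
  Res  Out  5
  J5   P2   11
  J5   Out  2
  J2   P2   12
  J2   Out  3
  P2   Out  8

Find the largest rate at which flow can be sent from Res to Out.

16

Augment Res→Out: bottleneck 5, flow now 5.
Augment Res→J2→Out: bottleneck 3, flow now 8.
Augment Res→P2→Out: bottleneck 3, flow now 11.
Augment Res→J2→P2→Out: bottleneck 5, flow now 16.
No augmenting path remains; maximum flow = 16.
In the residual graph, reachable from Res: {Res, J2, P2}.
Min-cut edges: Res→Out (5), J2→Out (3), P2→Out (8); capacity 5 + 3 + 8 = 16.
This cut is saturated, so no flow can exceed 16.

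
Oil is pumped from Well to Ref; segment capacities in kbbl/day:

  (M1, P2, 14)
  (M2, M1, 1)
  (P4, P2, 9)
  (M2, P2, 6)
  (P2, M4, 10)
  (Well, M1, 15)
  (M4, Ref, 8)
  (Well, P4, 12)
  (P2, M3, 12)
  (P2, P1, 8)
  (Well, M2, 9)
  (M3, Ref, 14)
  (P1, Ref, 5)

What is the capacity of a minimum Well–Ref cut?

Augment Well→M2→P2→M3→Ref: bottleneck 6, flow now 6.
Augment Well→P4→P2→M3→Ref: bottleneck 6, flow now 12.
Augment Well→P4→P2→P1→Ref: bottleneck 3, flow now 15.
Augment Well→M1→P2→P1→Ref: bottleneck 2, flow now 17.
Augment Well→M1→P2→M4→Ref: bottleneck 8, flow now 25.
No augmenting path remains; maximum flow = 25.
By max-flow min-cut, the minimum cut capacity equals the max flow.
In the residual graph, reachable from Well: {Well, M2, P4, M1, P2, P1, M4}.
Min-cut edges: P2→M3 (12), P1→Ref (5), M4→Ref (8); capacity 12 + 5 + 8 = 25.

25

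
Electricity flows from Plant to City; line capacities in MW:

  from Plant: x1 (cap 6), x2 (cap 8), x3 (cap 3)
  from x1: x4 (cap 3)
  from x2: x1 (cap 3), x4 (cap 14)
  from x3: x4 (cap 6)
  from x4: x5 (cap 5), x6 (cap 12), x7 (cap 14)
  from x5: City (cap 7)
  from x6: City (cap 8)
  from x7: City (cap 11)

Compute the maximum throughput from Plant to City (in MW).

14

Augment Plant→x1→x4→x5→City: bottleneck 3, flow now 3.
Augment Plant→x2→x4→x5→City: bottleneck 2, flow now 5.
Augment Plant→x2→x4→x6→City: bottleneck 6, flow now 11.
Augment Plant→x3→x4→x6→City: bottleneck 2, flow now 13.
Augment Plant→x3→x4→x7→City: bottleneck 1, flow now 14.
No augmenting path remains; maximum flow = 14.
In the residual graph, reachable from Plant: {Plant, x1}.
Min-cut edges: Plant→x2 (8), Plant→x3 (3), x1→x4 (3); capacity 8 + 3 + 3 = 14.
This cut is saturated, so no flow can exceed 14.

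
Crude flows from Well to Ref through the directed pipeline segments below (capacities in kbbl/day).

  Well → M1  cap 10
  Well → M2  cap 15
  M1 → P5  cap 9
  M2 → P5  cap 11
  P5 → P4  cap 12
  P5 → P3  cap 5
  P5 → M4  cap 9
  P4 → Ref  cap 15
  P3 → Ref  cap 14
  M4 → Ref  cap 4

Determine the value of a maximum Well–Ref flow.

20

Augment Well→M1→P5→P4→Ref: bottleneck 9, flow now 9.
Augment Well→M2→P5→P4→Ref: bottleneck 3, flow now 12.
Augment Well→M2→P5→P3→Ref: bottleneck 5, flow now 17.
Augment Well→M2→P5→M4→Ref: bottleneck 3, flow now 20.
No augmenting path remains; maximum flow = 20.
In the residual graph, reachable from Well: {Well, M1, M2}.
Min-cut edges: M1→P5 (9), M2→P5 (11); capacity 9 + 11 = 20.
This cut is saturated, so no flow can exceed 20.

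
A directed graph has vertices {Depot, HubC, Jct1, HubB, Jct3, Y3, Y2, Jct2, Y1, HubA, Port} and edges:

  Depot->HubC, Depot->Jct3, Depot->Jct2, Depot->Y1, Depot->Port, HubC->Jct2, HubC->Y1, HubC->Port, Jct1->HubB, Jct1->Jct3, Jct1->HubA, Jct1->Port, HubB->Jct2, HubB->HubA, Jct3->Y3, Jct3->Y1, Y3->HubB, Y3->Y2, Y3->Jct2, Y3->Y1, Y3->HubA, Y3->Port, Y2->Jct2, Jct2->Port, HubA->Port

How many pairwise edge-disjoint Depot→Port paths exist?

4

Assign every edge capacity 1; by Menger, the answer equals the max flow.
Path Depot→Port (+1); total 1.
Path Depot→HubC→Port (+1); total 2.
Path Depot→Jct2→Port (+1); total 3.
Path Depot→Jct3→Y3→Port (+1); total 4.
No residual Depot→Port path; max flow = 4.
Certifying cut of size 4: {Depot→HubC, Depot→Jct2, Depot→Jct3, Depot→Port}.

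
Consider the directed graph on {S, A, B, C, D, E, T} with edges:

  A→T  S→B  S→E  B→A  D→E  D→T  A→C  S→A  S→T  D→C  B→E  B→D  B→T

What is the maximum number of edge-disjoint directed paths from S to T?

Assign every edge capacity 1; by Menger, the answer equals the max flow.
Path S→T (+1); total 1.
Path S→A→T (+1); total 2.
Path S→B→T (+1); total 3.
No residual S→T path; max flow = 3.
Certifying cut of size 3: {S→A, S→B, S→T}.

3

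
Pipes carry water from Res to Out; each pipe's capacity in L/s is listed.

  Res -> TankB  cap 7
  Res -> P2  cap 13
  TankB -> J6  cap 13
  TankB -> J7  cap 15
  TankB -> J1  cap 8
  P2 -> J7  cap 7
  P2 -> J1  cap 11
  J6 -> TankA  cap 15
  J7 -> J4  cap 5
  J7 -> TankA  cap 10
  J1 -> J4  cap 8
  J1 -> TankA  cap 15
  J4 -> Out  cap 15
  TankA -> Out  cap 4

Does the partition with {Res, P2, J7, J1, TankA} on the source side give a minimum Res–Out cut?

Given cut capacity: 7 + 5 + 8 + 4 = 24.
Augment Res→TankB→J6→TankA→Out: bottleneck 4, flow now 4.
Augment Res→TankB→J7→J4→Out: bottleneck 3, flow now 7.
Augment Res→P2→J7→J4→Out: bottleneck 2, flow now 9.
Augment Res→P2→J1→J4→Out: bottleneck 8, flow now 17.
No augmenting path remains; maximum flow = 17.
In the residual graph, reachable from Res: {Res, TankB, P2, J6, J7, J1, TankA}.
Min-cut edges: J7→J4 (5), J1→J4 (8), TankA→Out (4); capacity 5 + 8 + 4 = 17.
Cut capacity 24 exceeds the max flow 17, so it is not minimum.

No — its capacity is 24, but the minimum cut has capacity 17.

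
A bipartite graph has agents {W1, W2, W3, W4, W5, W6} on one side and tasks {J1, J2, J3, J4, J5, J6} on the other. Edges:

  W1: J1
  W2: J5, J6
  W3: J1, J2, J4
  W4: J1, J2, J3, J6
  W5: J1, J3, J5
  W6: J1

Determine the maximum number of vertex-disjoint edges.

Unit-capacity flow: source→left, listed edges, right→sink; max matching = max flow.
Augmenting path W1→J1 (+1); matched 1.
Augmenting path W2→J5 (+1); matched 2.
Augmenting path W3→J2 (+1); matched 3.
Augmenting path W4→J3 (+1); matched 4.
Augmenting path W5→J3→W4→J6 (+1); matched 5.
No augmenting path remains; maximum matching = 5.
König certificate: {W2, W3, W4, W5, J1} is a vertex cover of size 5 (every listed pair touches it), so no matching can be larger.

5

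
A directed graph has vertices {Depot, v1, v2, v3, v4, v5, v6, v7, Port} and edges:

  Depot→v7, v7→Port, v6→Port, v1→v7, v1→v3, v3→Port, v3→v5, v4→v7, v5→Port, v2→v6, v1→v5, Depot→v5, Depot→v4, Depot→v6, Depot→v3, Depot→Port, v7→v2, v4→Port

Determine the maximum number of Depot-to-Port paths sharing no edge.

6

Assign every edge capacity 1; by Menger, the answer equals the max flow.
Path Depot→Port (+1); total 1.
Path Depot→v3→Port (+1); total 2.
Path Depot→v4→Port (+1); total 3.
Path Depot→v5→Port (+1); total 4.
Path Depot→v6→Port (+1); total 5.
Path Depot→v7→Port (+1); total 6.
No residual Depot→Port path; max flow = 6.
Certifying cut of size 6: {Depot→Port, Depot→v3, Depot→v4, Depot→v5, Depot→v6, Depot→v7}.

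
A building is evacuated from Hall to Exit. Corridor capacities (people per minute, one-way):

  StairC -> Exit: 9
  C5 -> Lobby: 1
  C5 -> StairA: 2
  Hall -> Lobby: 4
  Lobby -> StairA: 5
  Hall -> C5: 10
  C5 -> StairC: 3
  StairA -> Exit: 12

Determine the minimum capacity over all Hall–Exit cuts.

10

Augment Hall→Lobby→StairA→Exit: bottleneck 4, flow now 4.
Augment Hall→C5→StairC→Exit: bottleneck 3, flow now 7.
Augment Hall→C5→StairA→Exit: bottleneck 2, flow now 9.
Augment Hall→C5→Lobby→StairA→Exit: bottleneck 1, flow now 10.
No augmenting path remains; maximum flow = 10.
By max-flow min-cut, the minimum cut capacity equals the max flow.
In the residual graph, reachable from Hall: {Hall, C5}.
Min-cut edges: Hall→Lobby (4), C5→Lobby (1), C5→StairC (3), C5→StairA (2); capacity 4 + 1 + 3 + 2 = 10.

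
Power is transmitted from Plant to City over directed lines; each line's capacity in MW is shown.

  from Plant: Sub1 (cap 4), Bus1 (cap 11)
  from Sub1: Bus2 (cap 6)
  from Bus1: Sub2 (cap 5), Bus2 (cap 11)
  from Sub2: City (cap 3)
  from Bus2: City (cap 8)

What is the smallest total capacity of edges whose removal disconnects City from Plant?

Augment Plant→Sub1→Bus2→City: bottleneck 4, flow now 4.
Augment Plant→Bus1→Sub2→City: bottleneck 3, flow now 7.
Augment Plant→Bus1→Bus2→City: bottleneck 4, flow now 11.
No augmenting path remains; maximum flow = 11.
By max-flow min-cut, the minimum cut capacity equals the max flow.
In the residual graph, reachable from Plant: {Plant, Sub1, Bus1, Sub2, Bus2}.
Min-cut edges: Sub2→City (3), Bus2→City (8); capacity 3 + 8 = 11.

11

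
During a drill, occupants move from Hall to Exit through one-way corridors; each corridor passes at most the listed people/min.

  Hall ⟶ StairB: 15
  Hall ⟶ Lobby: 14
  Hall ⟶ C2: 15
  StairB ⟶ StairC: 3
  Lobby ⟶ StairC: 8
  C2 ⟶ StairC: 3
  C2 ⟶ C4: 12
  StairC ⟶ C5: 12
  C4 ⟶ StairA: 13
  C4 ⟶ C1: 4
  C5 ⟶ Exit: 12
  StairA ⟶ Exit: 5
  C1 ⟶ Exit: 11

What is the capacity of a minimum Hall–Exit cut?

21

Augment Hall→StairB→StairC→C5→Exit: bottleneck 3, flow now 3.
Augment Hall→Lobby→StairC→C5→Exit: bottleneck 8, flow now 11.
Augment Hall→C2→StairC→C5→Exit: bottleneck 1, flow now 12.
Augment Hall→C2→C4→StairA→Exit: bottleneck 5, flow now 17.
Augment Hall→C2→C4→C1→Exit: bottleneck 4, flow now 21.
No augmenting path remains; maximum flow = 21.
By max-flow min-cut, the minimum cut capacity equals the max flow.
In the residual graph, reachable from Hall: {Hall, StairB, Lobby, C2, StairC, C4, StairA}.
Min-cut edges: StairC→C5 (12), C4→C1 (4), StairA→Exit (5); capacity 12 + 4 + 5 = 21.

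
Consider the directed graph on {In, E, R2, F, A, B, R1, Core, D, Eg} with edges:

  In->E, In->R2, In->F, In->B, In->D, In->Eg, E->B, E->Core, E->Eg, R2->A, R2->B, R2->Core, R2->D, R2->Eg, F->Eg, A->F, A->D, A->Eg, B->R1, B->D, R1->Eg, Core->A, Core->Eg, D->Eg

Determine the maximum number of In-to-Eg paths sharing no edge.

Assign every edge capacity 1; by Menger, the answer equals the max flow.
Path In→Eg (+1); total 1.
Path In→E→Eg (+1); total 2.
Path In→R2→Eg (+1); total 3.
Path In→F→Eg (+1); total 4.
Path In→D→Eg (+1); total 5.
Path In→B→R1→Eg (+1); total 6.
No residual In→Eg path; max flow = 6.
Certifying cut of size 6: {In→B, In→D, In→E, In→Eg, In→F, In→R2}.

6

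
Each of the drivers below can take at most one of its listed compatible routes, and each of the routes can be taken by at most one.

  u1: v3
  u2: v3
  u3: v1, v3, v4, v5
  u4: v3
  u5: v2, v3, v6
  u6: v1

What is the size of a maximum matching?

4

Unit-capacity flow: source→left, listed edges, right→sink; max matching = max flow.
Augmenting path u1→v3 (+1); matched 1.
Augmenting path u3→v1 (+1); matched 2.
Augmenting path u5→v2 (+1); matched 3.
Augmenting path u6→v1→u3→v4 (+1); matched 4.
No augmenting path remains; maximum matching = 4.
König certificate: {u3, u5, u6, v3} is a vertex cover of size 4 (every listed pair touches it), so no matching can be larger.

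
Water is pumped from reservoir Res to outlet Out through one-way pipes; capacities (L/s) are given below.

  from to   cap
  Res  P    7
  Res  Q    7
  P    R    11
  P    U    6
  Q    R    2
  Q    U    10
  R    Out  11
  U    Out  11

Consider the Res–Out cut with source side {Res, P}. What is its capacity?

Edges leaving {Res, P}: Res→Q (7), P→R (11), P→U (6).
Cut capacity = 7 + 11 + 6 = 24.

24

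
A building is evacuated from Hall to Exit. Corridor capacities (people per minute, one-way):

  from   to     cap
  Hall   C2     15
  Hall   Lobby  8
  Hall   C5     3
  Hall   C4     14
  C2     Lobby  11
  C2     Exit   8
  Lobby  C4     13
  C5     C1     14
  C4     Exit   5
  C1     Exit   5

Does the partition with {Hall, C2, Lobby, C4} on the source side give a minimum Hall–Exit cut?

Yes — it is a minimum cut (capacity 16).

Given cut capacity: 3 + 8 + 5 = 16.
Augment Hall→C2→Exit: bottleneck 8, flow now 8.
Augment Hall→C4→Exit: bottleneck 5, flow now 13.
Augment Hall→C5→C1→Exit: bottleneck 3, flow now 16.
No augmenting path remains; maximum flow = 16.
Cut capacity 16 equals the max flow, so it is a minimum cut.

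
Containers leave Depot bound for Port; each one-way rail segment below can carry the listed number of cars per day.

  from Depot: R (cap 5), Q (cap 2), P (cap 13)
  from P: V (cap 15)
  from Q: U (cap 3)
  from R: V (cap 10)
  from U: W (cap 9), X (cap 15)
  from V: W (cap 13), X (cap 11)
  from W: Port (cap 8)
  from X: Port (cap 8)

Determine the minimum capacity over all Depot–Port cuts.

16

Augment Depot→P→V→W→Port: bottleneck 8, flow now 8.
Augment Depot→P→V→X→Port: bottleneck 5, flow now 13.
Augment Depot→Q→U→X→Port: bottleneck 2, flow now 15.
Augment Depot→R→V→X→Port: bottleneck 1, flow now 16.
No augmenting path remains; maximum flow = 16.
By max-flow min-cut, the minimum cut capacity equals the max flow.
In the residual graph, reachable from Depot: {Depot, P, Q, R, U, V, W, X}.
Min-cut edges: W→Port (8), X→Port (8); capacity 8 + 8 = 16.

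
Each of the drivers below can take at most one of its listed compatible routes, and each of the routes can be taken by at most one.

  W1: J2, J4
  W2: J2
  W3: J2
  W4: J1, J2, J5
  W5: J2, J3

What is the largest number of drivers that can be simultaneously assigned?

4

Unit-capacity flow: source→left, listed edges, right→sink; max matching = max flow.
Augmenting path W1→J2 (+1); matched 1.
Augmenting path W4→J1 (+1); matched 2.
Augmenting path W5→J3 (+1); matched 3.
Augmenting path W2→J2→W1→J4 (+1); matched 4.
No augmenting path remains; maximum matching = 4.
König certificate: {W1, W4, W5, J2} is a vertex cover of size 4 (every listed pair touches it), so no matching can be larger.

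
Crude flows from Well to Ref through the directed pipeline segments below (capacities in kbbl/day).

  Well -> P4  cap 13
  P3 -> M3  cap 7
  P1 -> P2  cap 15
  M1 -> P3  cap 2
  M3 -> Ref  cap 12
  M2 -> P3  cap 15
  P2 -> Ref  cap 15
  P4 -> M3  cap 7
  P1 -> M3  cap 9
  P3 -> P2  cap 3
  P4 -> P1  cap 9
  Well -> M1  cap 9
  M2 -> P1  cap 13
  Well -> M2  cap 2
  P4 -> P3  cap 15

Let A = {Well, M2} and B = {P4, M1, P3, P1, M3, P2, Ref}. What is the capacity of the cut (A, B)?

50

Edges leaving {Well, M2}: Well→P4 (13), Well→M1 (9), M2→P3 (15), M2→P1 (13).
Cut capacity = 13 + 9 + 15 + 13 = 50.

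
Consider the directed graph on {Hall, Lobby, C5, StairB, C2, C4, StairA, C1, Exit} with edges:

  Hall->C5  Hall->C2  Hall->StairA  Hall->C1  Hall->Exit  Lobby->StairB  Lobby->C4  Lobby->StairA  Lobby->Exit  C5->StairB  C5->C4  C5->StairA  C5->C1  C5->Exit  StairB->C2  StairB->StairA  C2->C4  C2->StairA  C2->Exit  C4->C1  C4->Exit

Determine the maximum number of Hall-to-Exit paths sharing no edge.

3

Assign every edge capacity 1; by Menger, the answer equals the max flow.
Path Hall→Exit (+1); total 1.
Path Hall→C5→Exit (+1); total 2.
Path Hall→C2→Exit (+1); total 3.
No residual Hall→Exit path; max flow = 3.
Certifying cut of size 3: {Hall→C2, Hall→C5, Hall→Exit}.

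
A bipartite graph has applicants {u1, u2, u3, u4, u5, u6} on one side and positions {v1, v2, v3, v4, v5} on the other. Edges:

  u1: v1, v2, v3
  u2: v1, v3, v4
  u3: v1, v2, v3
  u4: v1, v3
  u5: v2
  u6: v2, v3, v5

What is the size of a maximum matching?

Unit-capacity flow: source→left, listed edges, right→sink; max matching = max flow.
Augmenting path u1→v1 (+1); matched 1.
Augmenting path u2→v3 (+1); matched 2.
Augmenting path u3→v2 (+1); matched 3.
Augmenting path u6→v5 (+1); matched 4.
Augmenting path u4→v3→u2→v4 (+1); matched 5.
No augmenting path remains; maximum matching = 5.
König certificate: {u2, u6, v1, v2, v3} is a vertex cover of size 5 (every listed pair touches it), so no matching can be larger.

5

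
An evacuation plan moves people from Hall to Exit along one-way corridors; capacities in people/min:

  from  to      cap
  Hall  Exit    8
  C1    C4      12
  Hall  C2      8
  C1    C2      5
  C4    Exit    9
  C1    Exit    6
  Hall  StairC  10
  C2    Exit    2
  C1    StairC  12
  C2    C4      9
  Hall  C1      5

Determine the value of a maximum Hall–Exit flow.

Augment Hall→Exit: bottleneck 8, flow now 8.
Augment Hall→C1→Exit: bottleneck 5, flow now 13.
Augment Hall→C2→Exit: bottleneck 2, flow now 15.
Augment Hall→C2→C4→Exit: bottleneck 6, flow now 21.
No augmenting path remains; maximum flow = 21.
In the residual graph, reachable from Hall: {Hall, StairC}.
Min-cut edges: Hall→C1 (5), Hall→C2 (8), Hall→Exit (8); capacity 5 + 8 + 8 = 21.
This cut is saturated, so no flow can exceed 21.

21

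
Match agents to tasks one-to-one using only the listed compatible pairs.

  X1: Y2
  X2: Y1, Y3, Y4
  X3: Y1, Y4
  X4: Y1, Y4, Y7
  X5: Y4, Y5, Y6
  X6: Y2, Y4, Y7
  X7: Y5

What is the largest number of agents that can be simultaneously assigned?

Unit-capacity flow: source→left, listed edges, right→sink; max matching = max flow.
Augmenting path X1→Y2 (+1); matched 1.
Augmenting path X2→Y1 (+1); matched 2.
Augmenting path X3→Y4 (+1); matched 3.
Augmenting path X4→Y7 (+1); matched 4.
Augmenting path X5→Y5 (+1); matched 5.
Augmenting path X7→Y5→X5→Y6 (+1); matched 6.
Augmenting path X6→Y4→X3→Y1→X2→Y3 (+1); matched 7.
No augmenting path remains; maximum matching = 7.
König certificate: {X1, X2, X3, X4, X5, X6, X7} is a vertex cover of size 7 (every listed pair touches it), so no matching can be larger.

7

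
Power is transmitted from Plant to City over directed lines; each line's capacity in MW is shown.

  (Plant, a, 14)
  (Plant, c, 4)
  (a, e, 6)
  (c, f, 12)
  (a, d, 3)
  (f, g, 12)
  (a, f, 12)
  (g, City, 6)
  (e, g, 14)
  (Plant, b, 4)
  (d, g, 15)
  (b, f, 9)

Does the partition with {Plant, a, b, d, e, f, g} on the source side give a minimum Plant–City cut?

Given cut capacity: 4 + 6 = 10.
Augment Plant→a→d→g→City: bottleneck 3, flow now 3.
Augment Plant→a→e→g→City: bottleneck 3, flow now 6.
No augmenting path remains; maximum flow = 6.
In the residual graph, reachable from Plant: {Plant, a, b, c, d, e, f, g}.
Min-cut edges: g→City (6); capacity 6 = 6.
Cut capacity 10 exceeds the max flow 6, so it is not minimum.

No — its capacity is 10, but the minimum cut has capacity 6.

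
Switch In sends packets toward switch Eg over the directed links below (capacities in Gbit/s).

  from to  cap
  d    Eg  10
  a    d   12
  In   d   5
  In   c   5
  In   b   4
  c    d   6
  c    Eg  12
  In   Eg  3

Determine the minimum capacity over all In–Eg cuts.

13

Augment In→Eg: bottleneck 3, flow now 3.
Augment In→c→Eg: bottleneck 5, flow now 8.
Augment In→d→Eg: bottleneck 5, flow now 13.
No augmenting path remains; maximum flow = 13.
By max-flow min-cut, the minimum cut capacity equals the max flow.
In the residual graph, reachable from In: {In, b}.
Min-cut edges: In→c (5), In→d (5), In→Eg (3); capacity 5 + 5 + 3 = 13.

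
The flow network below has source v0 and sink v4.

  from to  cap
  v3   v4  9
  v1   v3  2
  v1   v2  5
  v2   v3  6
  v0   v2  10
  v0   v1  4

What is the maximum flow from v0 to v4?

Augment v0→v1→v3→v4: bottleneck 2, flow now 2.
Augment v0→v2→v3→v4: bottleneck 6, flow now 8.
No augmenting path remains; maximum flow = 8.
In the residual graph, reachable from v0: {v0, v1, v2}.
Min-cut edges: v1→v3 (2), v2→v3 (6); capacity 2 + 6 = 8.
This cut is saturated, so no flow can exceed 8.

8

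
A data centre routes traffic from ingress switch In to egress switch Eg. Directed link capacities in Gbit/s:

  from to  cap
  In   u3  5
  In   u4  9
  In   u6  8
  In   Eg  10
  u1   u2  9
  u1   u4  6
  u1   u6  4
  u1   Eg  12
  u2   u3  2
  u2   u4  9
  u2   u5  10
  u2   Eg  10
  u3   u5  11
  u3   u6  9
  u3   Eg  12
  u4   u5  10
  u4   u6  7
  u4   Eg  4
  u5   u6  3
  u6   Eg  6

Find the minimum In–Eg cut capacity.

Augment In→Eg: bottleneck 10, flow now 10.
Augment In→u3→Eg: bottleneck 5, flow now 15.
Augment In→u4→Eg: bottleneck 4, flow now 19.
Augment In→u6→Eg: bottleneck 6, flow now 25.
No augmenting path remains; maximum flow = 25.
By max-flow min-cut, the minimum cut capacity equals the max flow.
In the residual graph, reachable from In: {In, u4, u5, u6}.
Min-cut edges: In→u3 (5), In→Eg (10), u4→Eg (4), u6→Eg (6); capacity 5 + 10 + 4 + 6 = 25.

25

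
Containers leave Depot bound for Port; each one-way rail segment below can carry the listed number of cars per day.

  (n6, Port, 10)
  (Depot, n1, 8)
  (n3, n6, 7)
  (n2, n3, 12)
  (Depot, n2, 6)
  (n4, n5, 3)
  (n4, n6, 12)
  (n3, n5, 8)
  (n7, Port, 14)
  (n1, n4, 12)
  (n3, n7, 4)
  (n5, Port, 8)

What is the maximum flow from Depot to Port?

Augment Depot→n1→n4→n5→Port: bottleneck 3, flow now 3.
Augment Depot→n1→n4→n6→Port: bottleneck 5, flow now 8.
Augment Depot→n2→n3→n5→Port: bottleneck 5, flow now 13.
Augment Depot→n2→n3→n6→Port: bottleneck 1, flow now 14.
No augmenting path remains; maximum flow = 14.
In the residual graph, reachable from Depot: {Depot}.
Min-cut edges: Depot→n1 (8), Depot→n2 (6); capacity 8 + 6 = 14.
This cut is saturated, so no flow can exceed 14.

14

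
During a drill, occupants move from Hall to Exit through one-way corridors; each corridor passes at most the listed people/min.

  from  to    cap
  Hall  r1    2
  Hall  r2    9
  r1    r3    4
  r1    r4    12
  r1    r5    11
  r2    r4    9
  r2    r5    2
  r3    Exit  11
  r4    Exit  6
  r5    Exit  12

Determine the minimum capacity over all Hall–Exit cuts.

Augment Hall→r1→r3→Exit: bottleneck 2, flow now 2.
Augment Hall→r2→r4→Exit: bottleneck 6, flow now 8.
Augment Hall→r2→r5→Exit: bottleneck 2, flow now 10.
No augmenting path remains; maximum flow = 10.
By max-flow min-cut, the minimum cut capacity equals the max flow.
In the residual graph, reachable from Hall: {Hall, r2, r4}.
Min-cut edges: Hall→r1 (2), r2→r5 (2), r4→Exit (6); capacity 2 + 2 + 6 = 10.

10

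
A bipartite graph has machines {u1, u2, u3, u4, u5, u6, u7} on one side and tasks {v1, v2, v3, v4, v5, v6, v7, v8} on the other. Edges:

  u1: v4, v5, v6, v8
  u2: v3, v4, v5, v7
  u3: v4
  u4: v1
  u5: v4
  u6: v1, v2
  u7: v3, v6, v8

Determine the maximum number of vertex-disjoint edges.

6

Unit-capacity flow: source→left, listed edges, right→sink; max matching = max flow.
Augmenting path u1→v4 (+1); matched 1.
Augmenting path u2→v3 (+1); matched 2.
Augmenting path u4→v1 (+1); matched 3.
Augmenting path u6→v2 (+1); matched 4.
Augmenting path u7→v6 (+1); matched 5.
Augmenting path u3→v4→u1→v5 (+1); matched 6.
No augmenting path remains; maximum matching = 6.
König certificate: {u1, u2, u4, u6, u7, v4} is a vertex cover of size 6 (every listed pair touches it), so no matching can be larger.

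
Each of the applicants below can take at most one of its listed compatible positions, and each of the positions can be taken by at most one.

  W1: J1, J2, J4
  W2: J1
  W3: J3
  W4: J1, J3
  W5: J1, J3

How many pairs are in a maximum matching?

Unit-capacity flow: source→left, listed edges, right→sink; max matching = max flow.
Augmenting path W1→J1 (+1); matched 1.
Augmenting path W3→J3 (+1); matched 2.
Augmenting path W2→J1→W1→J2 (+1); matched 3.
No augmenting path remains; maximum matching = 3.
König certificate: {W1, J1, J3} is a vertex cover of size 3 (every listed pair touches it), so no matching can be larger.

3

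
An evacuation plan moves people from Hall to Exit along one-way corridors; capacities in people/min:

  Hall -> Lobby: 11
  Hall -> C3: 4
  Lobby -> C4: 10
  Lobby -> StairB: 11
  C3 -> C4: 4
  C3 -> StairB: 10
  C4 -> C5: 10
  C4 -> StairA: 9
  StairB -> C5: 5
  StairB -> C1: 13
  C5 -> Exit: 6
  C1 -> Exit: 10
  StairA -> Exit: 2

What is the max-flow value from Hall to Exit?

15

Augment Hall→Lobby→C4→C5→Exit: bottleneck 6, flow now 6.
Augment Hall→Lobby→C4→StairA→Exit: bottleneck 2, flow now 8.
Augment Hall→Lobby→StairB→C1→Exit: bottleneck 3, flow now 11.
Augment Hall→C3→StairB→C1→Exit: bottleneck 4, flow now 15.
No augmenting path remains; maximum flow = 15.
In the residual graph, reachable from Hall: {Hall}.
Min-cut edges: Hall→Lobby (11), Hall→C3 (4); capacity 11 + 4 = 15.
This cut is saturated, so no flow can exceed 15.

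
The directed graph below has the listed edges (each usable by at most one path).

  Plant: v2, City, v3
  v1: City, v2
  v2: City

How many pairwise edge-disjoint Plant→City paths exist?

Assign every edge capacity 1; by Menger, the answer equals the max flow.
Path Plant→City (+1); total 1.
Path Plant→v2→City (+1); total 2.
No residual Plant→City path; max flow = 2.
Certifying cut of size 2: {Plant→City, Plant→v2}.

2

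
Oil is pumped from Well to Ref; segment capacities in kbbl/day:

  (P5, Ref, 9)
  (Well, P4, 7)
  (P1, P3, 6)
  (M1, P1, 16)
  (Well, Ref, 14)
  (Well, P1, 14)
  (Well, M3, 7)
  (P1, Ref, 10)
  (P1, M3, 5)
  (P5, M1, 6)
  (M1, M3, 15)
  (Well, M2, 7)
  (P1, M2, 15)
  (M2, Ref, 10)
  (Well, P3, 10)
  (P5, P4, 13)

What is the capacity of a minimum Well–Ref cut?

Augment Well→Ref: bottleneck 14, flow now 14.
Augment Well→P1→Ref: bottleneck 10, flow now 24.
Augment Well→M2→Ref: bottleneck 7, flow now 31.
Augment Well→P1→M2→Ref: bottleneck 3, flow now 34.
No augmenting path remains; maximum flow = 34.
By max-flow min-cut, the minimum cut capacity equals the max flow.
In the residual graph, reachable from Well: {Well, P1, M3, P3, M2, P4}.
Min-cut edges: Well→Ref (14), P1→Ref (10), M2→Ref (10); capacity 14 + 10 + 10 = 34.

34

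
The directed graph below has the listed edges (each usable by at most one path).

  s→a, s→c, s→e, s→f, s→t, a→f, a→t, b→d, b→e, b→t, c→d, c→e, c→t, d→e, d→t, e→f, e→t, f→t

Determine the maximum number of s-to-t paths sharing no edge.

5

Assign every edge capacity 1; by Menger, the answer equals the max flow.
Path s→t (+1); total 1.
Path s→a→t (+1); total 2.
Path s→c→t (+1); total 3.
Path s→e→t (+1); total 4.
Path s→f→t (+1); total 5.
No residual s→t path; max flow = 5.
Certifying cut of size 5: {s→a, s→c, s→e, s→f, s→t}.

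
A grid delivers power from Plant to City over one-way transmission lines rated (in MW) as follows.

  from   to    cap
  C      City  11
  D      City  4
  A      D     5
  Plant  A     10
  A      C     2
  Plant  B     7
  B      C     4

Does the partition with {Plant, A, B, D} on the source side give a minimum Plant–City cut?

Given cut capacity: 2 + 4 + 4 = 10.
Augment Plant→A→C→City: bottleneck 2, flow now 2.
Augment Plant→A→D→City: bottleneck 4, flow now 6.
Augment Plant→B→C→City: bottleneck 4, flow now 10.
No augmenting path remains; maximum flow = 10.
Cut capacity 10 equals the max flow, so it is a minimum cut.

Yes — it is a minimum cut (capacity 10).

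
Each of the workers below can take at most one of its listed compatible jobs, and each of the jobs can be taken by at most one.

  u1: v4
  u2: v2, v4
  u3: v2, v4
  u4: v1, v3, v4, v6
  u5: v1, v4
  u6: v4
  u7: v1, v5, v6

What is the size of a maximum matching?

Unit-capacity flow: source→left, listed edges, right→sink; max matching = max flow.
Augmenting path u1→v4 (+1); matched 1.
Augmenting path u2→v2 (+1); matched 2.
Augmenting path u4→v1 (+1); matched 3.
Augmenting path u7→v5 (+1); matched 4.
Augmenting path u5→v1→u4→v3 (+1); matched 5.
No augmenting path remains; maximum matching = 5.
König certificate: {u4, u5, u7, v2, v4} is a vertex cover of size 5 (every listed pair touches it), so no matching can be larger.

5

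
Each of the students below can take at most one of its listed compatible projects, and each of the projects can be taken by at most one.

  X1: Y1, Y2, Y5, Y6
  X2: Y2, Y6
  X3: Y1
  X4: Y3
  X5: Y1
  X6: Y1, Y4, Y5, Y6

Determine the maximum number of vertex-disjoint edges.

5

Unit-capacity flow: source→left, listed edges, right→sink; max matching = max flow.
Augmenting path X1→Y1 (+1); matched 1.
Augmenting path X2→Y2 (+1); matched 2.
Augmenting path X4→Y3 (+1); matched 3.
Augmenting path X6→Y4 (+1); matched 4.
Augmenting path X3→Y1→X1→Y5 (+1); matched 5.
No augmenting path remains; maximum matching = 5.
König certificate: {X1, X2, X4, X6, Y1} is a vertex cover of size 5 (every listed pair touches it), so no matching can be larger.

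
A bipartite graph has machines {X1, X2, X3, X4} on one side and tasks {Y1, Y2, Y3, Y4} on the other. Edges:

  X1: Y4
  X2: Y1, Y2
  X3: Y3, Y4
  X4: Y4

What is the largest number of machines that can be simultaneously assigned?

Unit-capacity flow: source→left, listed edges, right→sink; max matching = max flow.
Augmenting path X1→Y4 (+1); matched 1.
Augmenting path X2→Y1 (+1); matched 2.
Augmenting path X3→Y3 (+1); matched 3.
No augmenting path remains; maximum matching = 3.
König certificate: {X2, X3, Y4} is a vertex cover of size 3 (every listed pair touches it), so no matching can be larger.

3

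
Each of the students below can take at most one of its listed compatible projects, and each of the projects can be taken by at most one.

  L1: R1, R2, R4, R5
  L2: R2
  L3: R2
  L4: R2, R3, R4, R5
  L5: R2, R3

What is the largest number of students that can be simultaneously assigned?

Unit-capacity flow: source→left, listed edges, right→sink; max matching = max flow.
Augmenting path L1→R1 (+1); matched 1.
Augmenting path L2→R2 (+1); matched 2.
Augmenting path L4→R3 (+1); matched 3.
Augmenting path L5→R3→L4→R4 (+1); matched 4.
No augmenting path remains; maximum matching = 4.
König certificate: {L1, L4, L5, R2} is a vertex cover of size 4 (every listed pair touches it), so no matching can be larger.

4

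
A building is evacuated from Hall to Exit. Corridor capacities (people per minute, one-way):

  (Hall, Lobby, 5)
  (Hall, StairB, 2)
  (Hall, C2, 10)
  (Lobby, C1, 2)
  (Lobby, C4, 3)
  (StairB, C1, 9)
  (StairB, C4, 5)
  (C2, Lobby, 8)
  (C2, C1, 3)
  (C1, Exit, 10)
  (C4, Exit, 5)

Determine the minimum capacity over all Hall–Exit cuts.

Augment Hall→Lobby→C1→Exit: bottleneck 2, flow now 2.
Augment Hall→Lobby→C4→Exit: bottleneck 3, flow now 5.
Augment Hall→StairB→C1→Exit: bottleneck 2, flow now 7.
Augment Hall→C2→C1→Exit: bottleneck 3, flow now 10.
No augmenting path remains; maximum flow = 10.
By max-flow min-cut, the minimum cut capacity equals the max flow.
In the residual graph, reachable from Hall: {Hall, Lobby, C2}.
Min-cut edges: Hall→StairB (2), Lobby→C1 (2), Lobby→C4 (3), C2→C1 (3); capacity 2 + 2 + 3 + 3 = 10.

10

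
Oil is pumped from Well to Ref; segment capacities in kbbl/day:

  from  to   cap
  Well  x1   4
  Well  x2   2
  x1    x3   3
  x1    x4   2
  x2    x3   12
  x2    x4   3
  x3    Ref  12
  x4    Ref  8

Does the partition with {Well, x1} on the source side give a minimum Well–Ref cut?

No — its capacity is 7, but the minimum cut has capacity 6.

Given cut capacity: 2 + 3 + 2 = 7.
Augment Well→x1→x3→Ref: bottleneck 3, flow now 3.
Augment Well→x1→x4→Ref: bottleneck 1, flow now 4.
Augment Well→x2→x3→Ref: bottleneck 2, flow now 6.
No augmenting path remains; maximum flow = 6.
In the residual graph, reachable from Well: {Well}.
Min-cut edges: Well→x1 (4), Well→x2 (2); capacity 4 + 2 = 6.
Cut capacity 7 exceeds the max flow 6, so it is not minimum.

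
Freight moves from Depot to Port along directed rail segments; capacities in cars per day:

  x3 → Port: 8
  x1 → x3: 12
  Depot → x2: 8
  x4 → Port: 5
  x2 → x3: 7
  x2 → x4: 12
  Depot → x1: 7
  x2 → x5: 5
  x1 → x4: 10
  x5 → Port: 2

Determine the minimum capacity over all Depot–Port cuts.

Augment Depot→x1→x3→Port: bottleneck 7, flow now 7.
Augment Depot→x2→x3→Port: bottleneck 1, flow now 8.
Augment Depot→x2→x4→Port: bottleneck 5, flow now 13.
Augment Depot→x2→x5→Port: bottleneck 2, flow now 15.
No augmenting path remains; maximum flow = 15.
By max-flow min-cut, the minimum cut capacity equals the max flow.
In the residual graph, reachable from Depot: {Depot}.
Min-cut edges: Depot→x1 (7), Depot→x2 (8); capacity 7 + 8 = 15.

15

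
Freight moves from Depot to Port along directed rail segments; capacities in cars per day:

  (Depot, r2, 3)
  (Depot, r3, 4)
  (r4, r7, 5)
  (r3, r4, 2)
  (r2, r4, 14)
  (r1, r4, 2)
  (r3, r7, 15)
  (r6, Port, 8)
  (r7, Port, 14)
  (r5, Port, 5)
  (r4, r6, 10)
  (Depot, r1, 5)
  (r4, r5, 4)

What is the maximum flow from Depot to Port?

Augment Depot→r3→r7→Port: bottleneck 4, flow now 4.
Augment Depot→r1→r4→r5→Port: bottleneck 2, flow now 6.
Augment Depot→r2→r4→r5→Port: bottleneck 2, flow now 8.
Augment Depot→r2→r4→r6→Port: bottleneck 1, flow now 9.
No augmenting path remains; maximum flow = 9.
In the residual graph, reachable from Depot: {Depot, r1}.
Min-cut edges: Depot→r2 (3), Depot→r3 (4), r1→r4 (2); capacity 3 + 4 + 2 = 9.
This cut is saturated, so no flow can exceed 9.

9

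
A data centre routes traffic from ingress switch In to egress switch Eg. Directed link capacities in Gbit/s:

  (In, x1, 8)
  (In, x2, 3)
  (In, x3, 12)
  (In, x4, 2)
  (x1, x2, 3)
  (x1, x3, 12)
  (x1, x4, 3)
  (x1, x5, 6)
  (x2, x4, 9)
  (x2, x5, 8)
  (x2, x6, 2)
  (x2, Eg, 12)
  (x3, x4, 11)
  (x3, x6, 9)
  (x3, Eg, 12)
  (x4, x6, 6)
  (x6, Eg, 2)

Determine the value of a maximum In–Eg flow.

Augment In→x2→Eg: bottleneck 3, flow now 3.
Augment In→x3→Eg: bottleneck 12, flow now 15.
Augment In→x1→x2→Eg: bottleneck 3, flow now 18.
Augment In→x4→x6→Eg: bottleneck 2, flow now 20.
No augmenting path remains; maximum flow = 20.
In the residual graph, reachable from In: {In, x1, x3, x4, x5, x6}.
Min-cut edges: In→x2 (3), x1→x2 (3), x3→Eg (12), x6→Eg (2); capacity 3 + 3 + 12 + 2 = 20.
This cut is saturated, so no flow can exceed 20.

20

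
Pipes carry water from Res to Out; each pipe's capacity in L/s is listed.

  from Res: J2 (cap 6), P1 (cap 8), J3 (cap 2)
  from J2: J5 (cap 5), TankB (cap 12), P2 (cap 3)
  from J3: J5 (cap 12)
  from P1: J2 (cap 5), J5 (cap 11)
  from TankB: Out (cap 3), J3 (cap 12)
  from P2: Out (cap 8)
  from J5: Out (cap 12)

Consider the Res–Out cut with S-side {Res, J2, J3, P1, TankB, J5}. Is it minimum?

No — its capacity is 18, but the minimum cut has capacity 16.

Given cut capacity: 3 + 3 + 12 = 18.
Augment Res→J2→TankB→Out: bottleneck 3, flow now 3.
Augment Res→J2→P2→Out: bottleneck 3, flow now 6.
Augment Res→J3→J5→Out: bottleneck 2, flow now 8.
Augment Res→P1→J5→Out: bottleneck 8, flow now 16.
No augmenting path remains; maximum flow = 16.
In the residual graph, reachable from Res: {Res}.
Min-cut edges: Res→J2 (6), Res→J3 (2), Res→P1 (8); capacity 6 + 2 + 8 = 16.
Cut capacity 18 exceeds the max flow 16, so it is not minimum.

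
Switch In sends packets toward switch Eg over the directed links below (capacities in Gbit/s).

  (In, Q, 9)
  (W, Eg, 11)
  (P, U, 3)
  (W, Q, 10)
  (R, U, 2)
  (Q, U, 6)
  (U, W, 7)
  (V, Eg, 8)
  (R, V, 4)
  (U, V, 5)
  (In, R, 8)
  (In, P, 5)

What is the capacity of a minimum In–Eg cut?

Augment In→R→V→Eg: bottleneck 4, flow now 4.
Augment In→P→U→V→Eg: bottleneck 3, flow now 7.
Augment In→Q→U→V→Eg: bottleneck 1, flow now 8.
Augment In→Q→U→W→Eg: bottleneck 5, flow now 13.
Augment In→R→U→W→Eg: bottleneck 2, flow now 15.
No augmenting path remains; maximum flow = 15.
By max-flow min-cut, the minimum cut capacity equals the max flow.
In the residual graph, reachable from In: {In, P, Q, R}.
Min-cut edges: P→U (3), Q→U (6), R→U (2), R→V (4); capacity 3 + 6 + 2 + 4 = 15.

15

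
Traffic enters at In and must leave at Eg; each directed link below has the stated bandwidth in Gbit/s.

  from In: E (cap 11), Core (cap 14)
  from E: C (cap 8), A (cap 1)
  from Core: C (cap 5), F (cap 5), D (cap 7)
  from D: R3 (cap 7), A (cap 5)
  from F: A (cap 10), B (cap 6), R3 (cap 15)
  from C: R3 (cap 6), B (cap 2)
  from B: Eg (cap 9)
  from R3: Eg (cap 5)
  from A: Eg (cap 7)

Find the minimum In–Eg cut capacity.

18

Augment In→E→A→Eg: bottleneck 1, flow now 1.
Augment In→E→C→B→Eg: bottleneck 2, flow now 3.
Augment In→E→C→R3→Eg: bottleneck 5, flow now 8.
Augment In→Core→D→A→Eg: bottleneck 5, flow now 13.
Augment In→Core→F→B→Eg: bottleneck 5, flow now 18.
No augmenting path remains; maximum flow = 18.
By max-flow min-cut, the minimum cut capacity equals the max flow.
In the residual graph, reachable from In: {In, E, Core, D, C, R3}.
Min-cut edges: E→A (1), Core→F (5), D→A (5), C→B (2), R3→Eg (5); capacity 1 + 5 + 5 + 2 + 5 = 18.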